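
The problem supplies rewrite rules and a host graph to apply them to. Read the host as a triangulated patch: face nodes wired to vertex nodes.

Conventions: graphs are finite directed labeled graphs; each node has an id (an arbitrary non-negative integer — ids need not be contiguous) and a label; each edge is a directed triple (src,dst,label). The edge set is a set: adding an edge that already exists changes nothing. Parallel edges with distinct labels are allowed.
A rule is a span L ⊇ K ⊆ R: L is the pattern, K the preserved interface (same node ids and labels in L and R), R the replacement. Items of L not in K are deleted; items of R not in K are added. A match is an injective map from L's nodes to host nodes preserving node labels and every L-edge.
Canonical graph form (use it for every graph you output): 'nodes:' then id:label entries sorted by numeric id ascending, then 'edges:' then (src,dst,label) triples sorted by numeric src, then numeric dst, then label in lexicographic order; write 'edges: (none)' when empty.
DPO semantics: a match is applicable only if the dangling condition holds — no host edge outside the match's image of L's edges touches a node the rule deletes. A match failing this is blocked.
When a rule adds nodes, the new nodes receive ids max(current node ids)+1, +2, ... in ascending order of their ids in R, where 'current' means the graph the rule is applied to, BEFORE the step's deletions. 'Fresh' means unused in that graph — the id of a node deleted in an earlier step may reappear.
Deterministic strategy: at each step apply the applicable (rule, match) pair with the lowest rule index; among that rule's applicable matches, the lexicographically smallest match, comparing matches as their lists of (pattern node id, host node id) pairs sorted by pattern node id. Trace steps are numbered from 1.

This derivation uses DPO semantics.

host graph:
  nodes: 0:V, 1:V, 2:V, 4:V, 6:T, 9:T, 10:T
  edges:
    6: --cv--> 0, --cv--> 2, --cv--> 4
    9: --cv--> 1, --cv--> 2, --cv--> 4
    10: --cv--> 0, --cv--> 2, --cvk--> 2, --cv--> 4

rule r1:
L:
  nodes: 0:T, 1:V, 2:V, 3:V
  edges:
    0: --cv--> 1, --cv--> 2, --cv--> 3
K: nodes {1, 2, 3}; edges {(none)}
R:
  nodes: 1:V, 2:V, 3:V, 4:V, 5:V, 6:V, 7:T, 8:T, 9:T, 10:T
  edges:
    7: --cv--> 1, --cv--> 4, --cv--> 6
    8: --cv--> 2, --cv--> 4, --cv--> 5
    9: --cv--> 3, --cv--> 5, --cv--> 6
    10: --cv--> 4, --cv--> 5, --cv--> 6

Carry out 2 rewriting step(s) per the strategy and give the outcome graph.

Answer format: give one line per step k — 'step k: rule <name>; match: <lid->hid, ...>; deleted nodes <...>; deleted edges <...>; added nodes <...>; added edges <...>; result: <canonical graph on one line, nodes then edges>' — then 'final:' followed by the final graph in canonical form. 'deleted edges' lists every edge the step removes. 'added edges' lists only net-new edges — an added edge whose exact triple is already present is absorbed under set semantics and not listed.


step 1: rule r1; match: 0->6, 1->0, 2->2, 3->4; deleted nodes 6; deleted edges (6,0,cv); (6,2,cv); (6,4,cv); added nodes 11, 12, 13, 14, 15, 16, 17; added edges (14,0,cv); (14,11,cv); (14,13,cv); (15,2,cv); (15,11,cv); (15,12,cv); (16,4,cv); (16,12,cv); (16,13,cv); (17,11,cv); (17,12,cv); (17,13,cv); result: nodes: 0:V, 1:V, 2:V, 4:V, 9:T, 10:T, 11:V, 12:V, 13:V, 14:T, 15:T, 16:T, 17:T edges: (9,1,cv); (9,2,cv); (9,4,cv); (10,0,cv); (10,2,cv); (10,2,cvk); (10,4,cv); (14,0,cv); (14,11,cv); (14,13,cv); (15,2,cv); (15,11,cv); (15,12,cv); (16,4,cv); (16,12,cv); (16,13,cv); (17,11,cv); (17,12,cv); (17,13,cv)
step 2: rule r1; match: 0->9, 1->1, 2->2, 3->4; deleted nodes 9; deleted edges (9,1,cv); (9,2,cv); (9,4,cv); added nodes 18, 19, 20, 21, 22, 23, 24; added edges (21,1,cv); (21,18,cv); (21,20,cv); (22,2,cv); (22,18,cv); (22,19,cv); (23,4,cv); (23,19,cv); (23,20,cv); (24,18,cv); (24,19,cv); (24,20,cv); result: nodes: 0:V, 1:V, 2:V, 4:V, 10:T, 11:V, 12:V, 13:V, 14:T, 15:T, 16:T, 17:T, 18:V, 19:V, 20:V, 21:T, 22:T, 23:T, 24:T edges: (10,0,cv); (10,2,cv); (10,2,cvk); (10,4,cv); (14,0,cv); (14,11,cv); (14,13,cv); (15,2,cv); (15,11,cv); (15,12,cv); (16,4,cv); (16,12,cv); (16,13,cv); (17,11,cv); (17,12,cv); (17,13,cv); (21,1,cv); (21,18,cv); (21,20,cv); (22,2,cv); (22,18,cv); (22,19,cv); (23,4,cv); (23,19,cv); (23,20,cv); (24,18,cv); (24,19,cv); (24,20,cv)
final:
nodes: 0:V, 1:V, 2:V, 4:V, 10:T, 11:V, 12:V, 13:V, 14:T, 15:T, 16:T, 17:T, 18:V, 19:V, 20:V, 21:T, 22:T, 23:T, 24:T
edges: (10,0,cv); (10,2,cv); (10,2,cvk); (10,4,cv); (14,0,cv); (14,11,cv); (14,13,cv); (15,2,cv); (15,11,cv); (15,12,cv); (16,4,cv); (16,12,cv); (16,13,cv); (17,11,cv); (17,12,cv); (17,13,cv); (21,1,cv); (21,18,cv); (21,20,cv); (22,2,cv); (22,18,cv); (22,19,cv); (23,4,cv); (23,19,cv); (23,20,cv); (24,18,cv); (24,19,cv); (24,20,cv)


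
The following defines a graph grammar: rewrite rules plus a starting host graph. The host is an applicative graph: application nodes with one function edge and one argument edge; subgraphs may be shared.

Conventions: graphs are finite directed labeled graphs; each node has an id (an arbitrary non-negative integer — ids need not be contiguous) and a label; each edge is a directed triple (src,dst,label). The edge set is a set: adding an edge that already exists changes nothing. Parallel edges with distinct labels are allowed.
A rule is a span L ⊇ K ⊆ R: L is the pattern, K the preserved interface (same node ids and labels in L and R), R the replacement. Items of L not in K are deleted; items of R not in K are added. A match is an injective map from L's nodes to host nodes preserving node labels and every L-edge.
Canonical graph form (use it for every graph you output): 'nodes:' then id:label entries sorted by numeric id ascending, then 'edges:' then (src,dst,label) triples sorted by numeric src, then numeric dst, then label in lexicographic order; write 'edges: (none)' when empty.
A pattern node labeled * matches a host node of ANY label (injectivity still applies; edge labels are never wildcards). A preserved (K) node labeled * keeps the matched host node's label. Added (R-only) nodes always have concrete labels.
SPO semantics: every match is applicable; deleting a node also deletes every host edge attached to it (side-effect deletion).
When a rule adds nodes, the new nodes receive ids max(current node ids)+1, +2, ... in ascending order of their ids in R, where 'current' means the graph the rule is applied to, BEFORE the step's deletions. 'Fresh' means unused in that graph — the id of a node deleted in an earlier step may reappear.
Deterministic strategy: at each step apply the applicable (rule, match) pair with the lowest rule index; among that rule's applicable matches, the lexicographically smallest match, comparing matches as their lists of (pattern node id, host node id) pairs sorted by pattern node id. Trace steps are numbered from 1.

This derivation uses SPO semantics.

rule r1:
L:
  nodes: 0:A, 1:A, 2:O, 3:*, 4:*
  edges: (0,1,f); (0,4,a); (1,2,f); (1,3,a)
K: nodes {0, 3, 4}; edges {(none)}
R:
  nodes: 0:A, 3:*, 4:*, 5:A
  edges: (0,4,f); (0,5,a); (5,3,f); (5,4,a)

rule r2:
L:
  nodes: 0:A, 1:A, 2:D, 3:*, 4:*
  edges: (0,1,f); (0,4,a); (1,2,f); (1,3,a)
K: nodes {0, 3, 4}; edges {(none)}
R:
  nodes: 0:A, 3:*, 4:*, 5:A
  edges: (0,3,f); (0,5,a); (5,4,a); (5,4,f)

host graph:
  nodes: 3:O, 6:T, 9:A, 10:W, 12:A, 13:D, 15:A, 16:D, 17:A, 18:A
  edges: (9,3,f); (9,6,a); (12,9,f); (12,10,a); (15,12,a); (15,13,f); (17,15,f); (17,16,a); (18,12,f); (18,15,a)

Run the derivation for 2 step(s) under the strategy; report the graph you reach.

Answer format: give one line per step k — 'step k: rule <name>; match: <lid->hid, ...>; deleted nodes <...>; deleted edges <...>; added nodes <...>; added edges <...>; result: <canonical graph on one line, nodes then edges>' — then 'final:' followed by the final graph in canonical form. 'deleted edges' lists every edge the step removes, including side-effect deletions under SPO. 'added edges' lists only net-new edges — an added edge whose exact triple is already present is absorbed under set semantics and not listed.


step 1: rule r1; match: 0->12, 1->9, 2->3, 3->6, 4->10; deleted nodes 3, 9; deleted edges (9,3,f); (9,6,a); (12,9,f); (12,10,a); added nodes 19; added edges (12,10,f); (12,19,a); (19,6,f); (19,10,a); result: nodes: 6:T, 10:W, 12:A, 13:D, 15:A, 16:D, 17:A, 18:A, 19:A edges: (12,10,f); (12,19,a); (15,12,a); (15,13,f); (17,15,f); (17,16,a); (18,12,f); (18,15,a); (19,6,f); (19,10,a)
step 2: rule r2; match: 0->17, 1->15, 2->13, 3->12, 4->16; deleted nodes 13, 15; deleted edges (15,12,a); (15,13,f); (17,15,f); (17,16,a); (18,15,a); added nodes 20; added edges (17,12,f); (17,20,a); (20,16,a); (20,16,f); result: nodes: 6:T, 10:W, 12:A, 16:D, 17:A, 18:A, 19:A, 20:A edges: (12,10,f); (12,19,a); (17,12,f); (17,20,a); (18,12,f); (19,6,f); (19,10,a); (20,16,a); (20,16,f)
final:
nodes: 6:T, 10:W, 12:A, 16:D, 17:A, 18:A, 19:A, 20:A
edges: (12,10,f); (12,19,a); (17,12,f); (17,20,a); (18,12,f); (19,6,f); (19,10,a); (20,16,a); (20,16,f)


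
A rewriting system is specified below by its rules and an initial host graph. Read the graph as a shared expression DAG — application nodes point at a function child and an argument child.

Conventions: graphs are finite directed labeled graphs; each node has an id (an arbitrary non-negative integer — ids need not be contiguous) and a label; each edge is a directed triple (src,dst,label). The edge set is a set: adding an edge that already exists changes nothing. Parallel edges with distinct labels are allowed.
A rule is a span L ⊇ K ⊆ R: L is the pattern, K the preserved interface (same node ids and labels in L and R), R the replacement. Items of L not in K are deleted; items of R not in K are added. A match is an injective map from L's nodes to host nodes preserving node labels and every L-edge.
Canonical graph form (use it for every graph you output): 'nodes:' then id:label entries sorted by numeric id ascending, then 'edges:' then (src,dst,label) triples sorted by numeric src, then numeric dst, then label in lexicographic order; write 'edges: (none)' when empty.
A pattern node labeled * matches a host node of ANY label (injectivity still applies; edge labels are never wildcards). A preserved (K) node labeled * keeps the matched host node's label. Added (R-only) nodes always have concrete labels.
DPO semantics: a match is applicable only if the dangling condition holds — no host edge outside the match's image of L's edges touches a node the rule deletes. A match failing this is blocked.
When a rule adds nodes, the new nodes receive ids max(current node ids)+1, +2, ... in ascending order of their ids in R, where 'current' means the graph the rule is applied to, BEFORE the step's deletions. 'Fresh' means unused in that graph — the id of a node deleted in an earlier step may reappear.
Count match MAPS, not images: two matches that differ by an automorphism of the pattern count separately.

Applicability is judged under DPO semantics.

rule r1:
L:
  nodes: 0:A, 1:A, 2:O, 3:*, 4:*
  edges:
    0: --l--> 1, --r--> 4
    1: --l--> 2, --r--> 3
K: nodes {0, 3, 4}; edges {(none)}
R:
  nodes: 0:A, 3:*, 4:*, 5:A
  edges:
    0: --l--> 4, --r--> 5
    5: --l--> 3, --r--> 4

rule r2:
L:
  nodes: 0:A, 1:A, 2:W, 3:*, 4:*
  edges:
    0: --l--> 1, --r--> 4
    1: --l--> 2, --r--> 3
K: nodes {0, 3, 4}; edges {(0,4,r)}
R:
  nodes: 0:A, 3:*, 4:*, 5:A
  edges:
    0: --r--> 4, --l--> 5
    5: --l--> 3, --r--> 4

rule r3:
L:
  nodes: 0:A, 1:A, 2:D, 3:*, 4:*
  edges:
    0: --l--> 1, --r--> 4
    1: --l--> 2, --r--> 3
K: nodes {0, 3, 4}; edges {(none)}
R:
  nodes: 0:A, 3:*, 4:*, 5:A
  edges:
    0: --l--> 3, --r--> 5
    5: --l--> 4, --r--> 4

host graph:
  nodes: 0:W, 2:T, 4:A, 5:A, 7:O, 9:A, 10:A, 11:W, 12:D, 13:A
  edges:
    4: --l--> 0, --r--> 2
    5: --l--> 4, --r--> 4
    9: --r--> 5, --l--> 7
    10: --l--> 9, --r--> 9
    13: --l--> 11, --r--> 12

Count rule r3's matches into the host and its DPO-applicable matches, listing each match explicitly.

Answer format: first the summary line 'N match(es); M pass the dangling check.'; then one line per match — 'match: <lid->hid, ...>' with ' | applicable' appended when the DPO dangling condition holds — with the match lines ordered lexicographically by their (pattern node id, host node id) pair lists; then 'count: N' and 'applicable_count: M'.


0 match(es); 0 pass the dangling check.
count: 0
applicable_count: 0


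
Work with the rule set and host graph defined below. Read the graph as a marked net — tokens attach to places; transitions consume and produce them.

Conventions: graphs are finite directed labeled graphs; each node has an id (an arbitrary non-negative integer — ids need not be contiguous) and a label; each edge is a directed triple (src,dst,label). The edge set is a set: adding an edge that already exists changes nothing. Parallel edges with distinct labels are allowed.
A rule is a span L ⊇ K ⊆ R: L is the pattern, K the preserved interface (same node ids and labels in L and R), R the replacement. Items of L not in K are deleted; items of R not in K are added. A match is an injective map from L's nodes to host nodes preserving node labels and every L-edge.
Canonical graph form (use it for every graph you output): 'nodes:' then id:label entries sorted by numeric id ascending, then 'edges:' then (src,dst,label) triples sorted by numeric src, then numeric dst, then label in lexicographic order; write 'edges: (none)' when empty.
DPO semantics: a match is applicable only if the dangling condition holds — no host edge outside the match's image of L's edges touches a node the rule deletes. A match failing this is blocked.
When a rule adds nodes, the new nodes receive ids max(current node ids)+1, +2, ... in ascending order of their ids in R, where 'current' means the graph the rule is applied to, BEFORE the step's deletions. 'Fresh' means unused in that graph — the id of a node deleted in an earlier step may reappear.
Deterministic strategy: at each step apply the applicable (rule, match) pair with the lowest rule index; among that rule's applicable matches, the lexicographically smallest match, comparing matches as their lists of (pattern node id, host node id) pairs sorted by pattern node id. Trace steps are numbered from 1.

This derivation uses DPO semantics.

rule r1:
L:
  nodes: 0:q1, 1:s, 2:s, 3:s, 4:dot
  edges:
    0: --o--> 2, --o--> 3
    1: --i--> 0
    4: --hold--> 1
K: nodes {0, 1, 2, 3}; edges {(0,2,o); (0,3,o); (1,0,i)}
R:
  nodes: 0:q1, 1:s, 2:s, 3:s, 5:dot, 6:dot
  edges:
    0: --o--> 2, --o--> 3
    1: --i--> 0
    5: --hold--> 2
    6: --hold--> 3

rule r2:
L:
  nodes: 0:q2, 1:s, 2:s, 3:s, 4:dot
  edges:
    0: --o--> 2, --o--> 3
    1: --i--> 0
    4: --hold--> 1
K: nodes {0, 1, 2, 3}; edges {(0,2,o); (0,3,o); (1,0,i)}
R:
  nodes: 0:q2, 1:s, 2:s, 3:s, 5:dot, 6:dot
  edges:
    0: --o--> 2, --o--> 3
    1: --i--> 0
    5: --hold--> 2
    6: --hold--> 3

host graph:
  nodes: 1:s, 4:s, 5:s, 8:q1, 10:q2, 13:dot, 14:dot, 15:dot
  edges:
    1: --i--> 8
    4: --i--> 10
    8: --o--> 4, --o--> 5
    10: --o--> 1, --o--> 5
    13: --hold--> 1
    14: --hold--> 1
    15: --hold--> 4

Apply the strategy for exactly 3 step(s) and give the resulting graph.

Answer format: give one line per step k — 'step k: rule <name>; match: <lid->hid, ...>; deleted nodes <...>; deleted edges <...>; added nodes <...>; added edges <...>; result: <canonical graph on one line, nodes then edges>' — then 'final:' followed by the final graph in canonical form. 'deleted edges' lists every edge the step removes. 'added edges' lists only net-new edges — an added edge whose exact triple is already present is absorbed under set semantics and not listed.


step 1: rule r1; match: 0->8, 1->1, 2->4, 3->5, 4->13; deleted nodes 13; deleted edges (13,1,hold); added nodes 16, 17; added edges (16,4,hold); (17,5,hold); result: nodes: 1:s, 4:s, 5:s, 8:q1, 10:q2, 14:dot, 15:dot, 16:dot, 17:dot edges: (1,8,i); (4,10,i); (8,4,o); (8,5,o); (10,1,o); (10,5,o); (14,1,hold); (15,4,hold); (16,4,hold); (17,5,hold)
step 2: rule r1; match: 0->8, 1->1, 2->4, 3->5, 4->14; deleted nodes 14; deleted edges (14,1,hold); added nodes 18, 19; added edges (18,4,hold); (19,5,hold); result: nodes: 1:s, 4:s, 5:s, 8:q1, 10:q2, 15:dot, 16:dot, 17:dot, 18:dot, 19:dot edges: (1,8,i); (4,10,i); (8,4,o); (8,5,o); (10,1,o); (10,5,o); (15,4,hold); (16,4,hold); (17,5,hold); (18,4,hold); (19,5,hold)
step 3: rule r2; match: 0->10, 1->4, 2->1, 3->5, 4->15; deleted nodes 15; deleted edges (15,4,hold); added nodes 20, 21; added edges (20,1,hold); (21,5,hold); result: nodes: 1:s, 4:s, 5:s, 8:q1, 10:q2, 16:dot, 17:dot, 18:dot, 19:dot, 20:dot, 21:dot edges: (1,8,i); (4,10,i); (8,4,o); (8,5,o); (10,1,o); (10,5,o); (16,4,hold); (17,5,hold); (18,4,hold); (19,5,hold); (20,1,hold); (21,5,hold)
final:
nodes: 1:s, 4:s, 5:s, 8:q1, 10:q2, 16:dot, 17:dot, 18:dot, 19:dot, 20:dot, 21:dot
edges: (1,8,i); (4,10,i); (8,4,o); (8,5,o); (10,1,o); (10,5,o); (16,4,hold); (17,5,hold); (18,4,hold); (19,5,hold); (20,1,hold); (21,5,hold)


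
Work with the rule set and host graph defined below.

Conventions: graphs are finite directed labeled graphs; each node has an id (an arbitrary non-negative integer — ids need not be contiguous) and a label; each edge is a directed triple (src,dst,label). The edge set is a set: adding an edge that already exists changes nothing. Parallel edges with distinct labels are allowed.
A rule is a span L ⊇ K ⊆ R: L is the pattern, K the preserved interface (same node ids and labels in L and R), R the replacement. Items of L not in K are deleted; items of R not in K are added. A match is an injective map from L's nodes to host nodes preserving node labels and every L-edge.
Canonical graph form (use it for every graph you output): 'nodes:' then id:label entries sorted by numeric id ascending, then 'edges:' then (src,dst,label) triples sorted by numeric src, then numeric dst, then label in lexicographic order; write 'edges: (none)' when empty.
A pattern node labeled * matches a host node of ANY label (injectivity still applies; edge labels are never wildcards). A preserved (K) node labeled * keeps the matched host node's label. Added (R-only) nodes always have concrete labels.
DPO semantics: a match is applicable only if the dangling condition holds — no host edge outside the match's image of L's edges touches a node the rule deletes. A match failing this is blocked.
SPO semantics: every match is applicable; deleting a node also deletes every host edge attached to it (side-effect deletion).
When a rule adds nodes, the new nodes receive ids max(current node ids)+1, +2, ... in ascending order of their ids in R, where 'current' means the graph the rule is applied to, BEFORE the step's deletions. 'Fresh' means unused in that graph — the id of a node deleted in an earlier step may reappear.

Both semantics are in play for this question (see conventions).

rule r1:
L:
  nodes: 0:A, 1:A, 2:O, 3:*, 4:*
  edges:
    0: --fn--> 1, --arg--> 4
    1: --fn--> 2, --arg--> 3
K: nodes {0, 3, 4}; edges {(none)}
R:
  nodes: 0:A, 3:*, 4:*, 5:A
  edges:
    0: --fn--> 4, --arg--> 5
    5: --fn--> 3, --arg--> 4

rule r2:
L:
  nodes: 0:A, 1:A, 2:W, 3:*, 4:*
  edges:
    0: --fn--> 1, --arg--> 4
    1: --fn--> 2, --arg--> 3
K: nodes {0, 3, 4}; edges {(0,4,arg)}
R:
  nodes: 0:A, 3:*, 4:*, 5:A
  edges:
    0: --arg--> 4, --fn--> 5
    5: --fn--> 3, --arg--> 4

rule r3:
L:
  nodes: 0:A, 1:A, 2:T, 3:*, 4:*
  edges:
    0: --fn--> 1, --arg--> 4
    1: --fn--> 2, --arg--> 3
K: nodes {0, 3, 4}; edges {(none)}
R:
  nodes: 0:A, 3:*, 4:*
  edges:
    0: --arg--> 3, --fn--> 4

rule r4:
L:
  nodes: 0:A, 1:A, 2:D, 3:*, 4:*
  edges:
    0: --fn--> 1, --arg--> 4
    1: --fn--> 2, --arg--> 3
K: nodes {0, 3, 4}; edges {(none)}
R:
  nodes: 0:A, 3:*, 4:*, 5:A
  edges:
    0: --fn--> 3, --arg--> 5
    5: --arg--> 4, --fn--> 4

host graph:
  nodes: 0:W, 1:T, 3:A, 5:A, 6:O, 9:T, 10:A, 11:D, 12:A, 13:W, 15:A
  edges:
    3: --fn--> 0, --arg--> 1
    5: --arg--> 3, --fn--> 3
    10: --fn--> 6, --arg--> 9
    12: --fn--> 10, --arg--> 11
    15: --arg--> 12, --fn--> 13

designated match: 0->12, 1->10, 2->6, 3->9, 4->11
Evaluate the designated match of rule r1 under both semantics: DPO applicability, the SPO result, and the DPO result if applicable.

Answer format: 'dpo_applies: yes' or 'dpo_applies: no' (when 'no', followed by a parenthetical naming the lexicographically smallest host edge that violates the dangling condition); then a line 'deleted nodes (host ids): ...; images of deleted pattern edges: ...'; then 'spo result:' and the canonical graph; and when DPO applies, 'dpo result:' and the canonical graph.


dpo_applies: yes
deleted nodes (host ids): 6, 10; images of deleted pattern edges: (10,6,fn); (10,9,arg); (12,10,fn); (12,11,arg)
spo result:
nodes: 0:W, 1:T, 3:A, 5:A, 9:T, 11:D, 12:A, 13:W, 15:A, 16:A
edges: (3,0,fn); (3,1,arg); (5,3,arg); (5,3,fn); (12,11,fn); (12,16,arg); (15,12,arg); (15,13,fn); (16,9,fn); (16,11,arg)
dpo result:
nodes: 0:W, 1:T, 3:A, 5:A, 9:T, 11:D, 12:A, 13:W, 15:A, 16:A
edges: (3,0,fn); (3,1,arg); (5,3,arg); (5,3,fn); (12,11,fn); (12,16,arg); (15,12,arg); (15,13,fn); (16,9,fn); (16,11,arg)


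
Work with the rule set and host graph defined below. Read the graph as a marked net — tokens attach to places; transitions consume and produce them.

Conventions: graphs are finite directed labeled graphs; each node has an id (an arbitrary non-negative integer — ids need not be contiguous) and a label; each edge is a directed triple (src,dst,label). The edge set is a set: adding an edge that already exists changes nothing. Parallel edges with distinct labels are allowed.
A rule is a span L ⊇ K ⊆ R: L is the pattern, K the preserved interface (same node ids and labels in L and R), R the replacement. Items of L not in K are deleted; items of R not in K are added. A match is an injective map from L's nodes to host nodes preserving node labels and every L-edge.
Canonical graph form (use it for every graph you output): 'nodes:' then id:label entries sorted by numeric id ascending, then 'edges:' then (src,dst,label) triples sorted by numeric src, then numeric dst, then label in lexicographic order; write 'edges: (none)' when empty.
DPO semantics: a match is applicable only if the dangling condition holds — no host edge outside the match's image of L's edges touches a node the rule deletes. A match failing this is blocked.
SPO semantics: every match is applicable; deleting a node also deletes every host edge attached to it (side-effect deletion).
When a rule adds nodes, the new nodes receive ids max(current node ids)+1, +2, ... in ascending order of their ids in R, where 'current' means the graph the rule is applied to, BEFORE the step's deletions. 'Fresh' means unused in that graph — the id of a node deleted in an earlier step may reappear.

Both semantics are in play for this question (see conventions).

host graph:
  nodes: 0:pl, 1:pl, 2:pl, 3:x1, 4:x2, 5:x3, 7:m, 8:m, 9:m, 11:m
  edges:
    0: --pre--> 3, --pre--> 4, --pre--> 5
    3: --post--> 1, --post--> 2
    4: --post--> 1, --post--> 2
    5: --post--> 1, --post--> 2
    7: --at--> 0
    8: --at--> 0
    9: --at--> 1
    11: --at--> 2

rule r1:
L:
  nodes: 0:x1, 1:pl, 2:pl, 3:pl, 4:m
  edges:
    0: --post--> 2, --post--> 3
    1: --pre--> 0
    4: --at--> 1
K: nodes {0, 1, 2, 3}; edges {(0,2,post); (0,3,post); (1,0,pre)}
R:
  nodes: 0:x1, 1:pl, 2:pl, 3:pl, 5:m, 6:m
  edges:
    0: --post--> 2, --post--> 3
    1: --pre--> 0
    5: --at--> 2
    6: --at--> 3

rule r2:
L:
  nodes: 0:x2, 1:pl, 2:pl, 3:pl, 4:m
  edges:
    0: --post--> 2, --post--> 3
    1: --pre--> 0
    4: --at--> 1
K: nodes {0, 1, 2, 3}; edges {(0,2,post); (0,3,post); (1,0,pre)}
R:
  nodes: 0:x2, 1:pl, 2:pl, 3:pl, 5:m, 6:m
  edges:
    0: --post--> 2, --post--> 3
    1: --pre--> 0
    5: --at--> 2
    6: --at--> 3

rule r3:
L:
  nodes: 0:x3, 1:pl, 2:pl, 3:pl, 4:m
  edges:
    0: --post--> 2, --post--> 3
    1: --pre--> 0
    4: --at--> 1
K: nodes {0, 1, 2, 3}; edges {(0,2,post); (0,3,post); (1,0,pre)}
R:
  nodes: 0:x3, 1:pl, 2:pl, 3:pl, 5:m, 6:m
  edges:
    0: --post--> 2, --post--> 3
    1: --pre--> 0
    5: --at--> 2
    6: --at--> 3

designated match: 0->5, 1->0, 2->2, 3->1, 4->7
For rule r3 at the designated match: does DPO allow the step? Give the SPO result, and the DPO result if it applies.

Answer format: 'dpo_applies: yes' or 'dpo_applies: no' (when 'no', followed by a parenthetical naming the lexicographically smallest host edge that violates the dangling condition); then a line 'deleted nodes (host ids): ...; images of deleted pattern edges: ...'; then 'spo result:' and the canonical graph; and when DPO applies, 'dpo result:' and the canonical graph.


dpo_applies: yes
deleted nodes (host ids): 7; images of deleted pattern edges: (7,0,at)
spo result:
nodes: 0:pl, 1:pl, 2:pl, 3:x1, 4:x2, 5:x3, 8:m, 9:m, 11:m, 12:m, 13:m
edges: (0,3,pre); (0,4,pre); (0,5,pre); (3,1,post); (3,2,post); (4,1,post); (4,2,post); (5,1,post); (5,2,post); (8,0,at); (9,1,at); (11,2,at); (12,2,at); (13,1,at)
dpo result:
nodes: 0:pl, 1:pl, 2:pl, 3:x1, 4:x2, 5:x3, 8:m, 9:m, 11:m, 12:m, 13:m
edges: (0,3,pre); (0,4,pre); (0,5,pre); (3,1,post); (3,2,post); (4,1,post); (4,2,post); (5,1,post); (5,2,post); (8,0,at); (9,1,at); (11,2,at); (12,2,at); (13,1,at)


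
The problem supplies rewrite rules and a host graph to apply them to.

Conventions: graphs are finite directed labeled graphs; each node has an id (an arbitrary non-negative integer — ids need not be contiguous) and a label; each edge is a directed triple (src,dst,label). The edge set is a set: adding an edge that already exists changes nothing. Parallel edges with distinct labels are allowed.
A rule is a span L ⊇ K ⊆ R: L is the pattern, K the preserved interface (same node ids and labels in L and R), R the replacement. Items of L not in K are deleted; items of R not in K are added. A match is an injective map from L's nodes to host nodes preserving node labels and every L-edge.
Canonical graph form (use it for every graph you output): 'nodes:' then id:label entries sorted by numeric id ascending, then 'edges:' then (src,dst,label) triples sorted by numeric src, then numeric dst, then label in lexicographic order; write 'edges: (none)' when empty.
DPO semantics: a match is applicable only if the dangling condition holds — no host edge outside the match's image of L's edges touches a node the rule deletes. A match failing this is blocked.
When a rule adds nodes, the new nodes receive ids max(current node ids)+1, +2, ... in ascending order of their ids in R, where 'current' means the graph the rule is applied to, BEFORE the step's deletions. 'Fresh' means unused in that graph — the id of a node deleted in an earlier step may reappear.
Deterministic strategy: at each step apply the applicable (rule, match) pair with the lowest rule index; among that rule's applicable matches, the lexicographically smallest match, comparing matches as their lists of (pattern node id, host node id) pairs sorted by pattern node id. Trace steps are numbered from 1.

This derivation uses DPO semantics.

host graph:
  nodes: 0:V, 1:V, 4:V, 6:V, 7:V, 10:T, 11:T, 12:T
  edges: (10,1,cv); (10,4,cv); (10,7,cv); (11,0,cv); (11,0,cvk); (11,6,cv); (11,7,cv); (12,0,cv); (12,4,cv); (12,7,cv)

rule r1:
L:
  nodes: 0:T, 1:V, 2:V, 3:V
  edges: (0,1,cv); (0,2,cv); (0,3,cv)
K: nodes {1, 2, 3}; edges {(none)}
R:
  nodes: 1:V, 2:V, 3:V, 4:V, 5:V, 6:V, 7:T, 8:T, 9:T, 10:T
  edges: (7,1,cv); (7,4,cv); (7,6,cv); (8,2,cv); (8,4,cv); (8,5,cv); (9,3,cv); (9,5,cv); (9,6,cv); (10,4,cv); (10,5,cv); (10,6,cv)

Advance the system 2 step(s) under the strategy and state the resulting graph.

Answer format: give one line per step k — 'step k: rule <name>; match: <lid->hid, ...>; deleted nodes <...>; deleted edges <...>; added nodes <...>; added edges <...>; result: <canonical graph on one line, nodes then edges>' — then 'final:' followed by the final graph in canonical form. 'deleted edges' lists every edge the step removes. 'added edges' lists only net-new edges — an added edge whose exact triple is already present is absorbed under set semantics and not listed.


step 1: rule r1; match: 0->10, 1->1, 2->4, 3->7; deleted nodes 10; deleted edges (10,1,cv); (10,4,cv); (10,7,cv); added nodes 13, 14, 15, 16, 17, 18, 19; added edges (16,1,cv); (16,13,cv); (16,15,cv); (17,4,cv); (17,13,cv); (17,14,cv); (18,7,cv); (18,14,cv); (18,15,cv); (19,13,cv); (19,14,cv); (19,15,cv); result: nodes: 0:V, 1:V, 4:V, 6:V, 7:V, 11:T, 12:T, 13:V, 14:V, 15:V, 16:T, 17:T, 18:T, 19:T edges: (11,0,cv); (11,0,cvk); (11,6,cv); (11,7,cv); (12,0,cv); (12,4,cv); (12,7,cv); (16,1,cv); (16,13,cv); (16,15,cv); (17,4,cv); (17,13,cv); (17,14,cv); (18,7,cv); (18,14,cv); (18,15,cv); (19,13,cv); (19,14,cv); (19,15,cv)
step 2: rule r1; match: 0->12, 1->0, 2->4, 3->7; deleted nodes 12; deleted edges (12,0,cv); (12,4,cv); (12,7,cv); added nodes 20, 21, 22, 23, 24, 25, 26; added edges (23,0,cv); (23,20,cv); (23,22,cv); (24,4,cv); (24,20,cv); (24,21,cv); (25,7,cv); (25,21,cv); (25,22,cv); (26,20,cv); (26,21,cv); (26,22,cv); result: nodes: 0:V, 1:V, 4:V, 6:V, 7:V, 11:T, 13:V, 14:V, 15:V, 16:T, 17:T, 18:T, 19:T, 20:V, 21:V, 22:V, 23:T, 24:T, 25:T, 26:T edges: (11,0,cv); (11,0,cvk); (11,6,cv); (11,7,cv); (16,1,cv); (16,13,cv); (16,15,cv); (17,4,cv); (17,13,cv); (17,14,cv); (18,7,cv); (18,14,cv); (18,15,cv); (19,13,cv); (19,14,cv); (19,15,cv); (23,0,cv); (23,20,cv); (23,22,cv); (24,4,cv); (24,20,cv); (24,21,cv); (25,7,cv); (25,21,cv); (25,22,cv); (26,20,cv); (26,21,cv); (26,22,cv)
final:
nodes: 0:V, 1:V, 4:V, 6:V, 7:V, 11:T, 13:V, 14:V, 15:V, 16:T, 17:T, 18:T, 19:T, 20:V, 21:V, 22:V, 23:T, 24:T, 25:T, 26:T
edges: (11,0,cv); (11,0,cvk); (11,6,cv); (11,7,cv); (16,1,cv); (16,13,cv); (16,15,cv); (17,4,cv); (17,13,cv); (17,14,cv); (18,7,cv); (18,14,cv); (18,15,cv); (19,13,cv); (19,14,cv); (19,15,cv); (23,0,cv); (23,20,cv); (23,22,cv); (24,4,cv); (24,20,cv); (24,21,cv); (25,7,cv); (25,21,cv); (25,22,cv); (26,20,cv); (26,21,cv); (26,22,cv)


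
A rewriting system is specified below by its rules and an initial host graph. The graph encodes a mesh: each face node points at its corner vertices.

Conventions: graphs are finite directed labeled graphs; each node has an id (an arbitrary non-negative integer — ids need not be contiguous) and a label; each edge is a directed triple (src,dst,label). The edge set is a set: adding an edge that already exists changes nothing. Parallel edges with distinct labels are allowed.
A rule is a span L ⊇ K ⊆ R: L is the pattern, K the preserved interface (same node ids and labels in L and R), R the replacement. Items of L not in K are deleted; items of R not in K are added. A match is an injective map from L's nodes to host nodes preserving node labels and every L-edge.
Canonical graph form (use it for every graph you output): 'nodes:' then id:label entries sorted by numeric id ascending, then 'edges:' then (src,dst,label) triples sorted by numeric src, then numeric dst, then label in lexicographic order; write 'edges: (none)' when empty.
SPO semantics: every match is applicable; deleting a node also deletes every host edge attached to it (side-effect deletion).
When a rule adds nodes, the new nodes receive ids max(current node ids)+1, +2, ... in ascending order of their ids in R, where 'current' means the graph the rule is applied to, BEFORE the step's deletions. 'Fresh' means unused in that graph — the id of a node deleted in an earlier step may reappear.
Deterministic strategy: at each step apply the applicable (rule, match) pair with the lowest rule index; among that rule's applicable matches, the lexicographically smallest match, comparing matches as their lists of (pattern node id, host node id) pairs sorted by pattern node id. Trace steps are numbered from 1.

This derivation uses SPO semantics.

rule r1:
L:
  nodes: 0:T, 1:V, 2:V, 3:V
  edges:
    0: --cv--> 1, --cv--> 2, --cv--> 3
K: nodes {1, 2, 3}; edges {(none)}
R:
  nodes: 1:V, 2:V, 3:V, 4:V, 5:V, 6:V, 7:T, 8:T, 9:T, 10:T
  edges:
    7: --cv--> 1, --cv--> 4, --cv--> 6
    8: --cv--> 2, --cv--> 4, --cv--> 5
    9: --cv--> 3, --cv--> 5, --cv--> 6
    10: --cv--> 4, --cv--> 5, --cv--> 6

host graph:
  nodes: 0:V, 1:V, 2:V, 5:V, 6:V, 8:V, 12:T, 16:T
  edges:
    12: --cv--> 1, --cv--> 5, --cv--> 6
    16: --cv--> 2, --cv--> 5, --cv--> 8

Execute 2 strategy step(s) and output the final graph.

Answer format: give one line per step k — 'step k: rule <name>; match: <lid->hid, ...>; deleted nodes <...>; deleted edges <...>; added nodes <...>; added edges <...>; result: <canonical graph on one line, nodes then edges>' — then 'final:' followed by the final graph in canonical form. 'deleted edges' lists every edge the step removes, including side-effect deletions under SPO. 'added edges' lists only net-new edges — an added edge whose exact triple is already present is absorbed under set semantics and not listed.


step 1: rule r1; match: 0->12, 1->1, 2->5, 3->6; deleted nodes 12; deleted edges (12,1,cv); (12,5,cv); (12,6,cv); added nodes 17, 18, 19, 20, 21, 22, 23; added edges (20,1,cv); (20,17,cv); (20,19,cv); (21,5,cv); (21,17,cv); (21,18,cv); (22,6,cv); (22,18,cv); (22,19,cv); (23,17,cv); (23,18,cv); (23,19,cv); result: nodes: 0:V, 1:V, 2:V, 5:V, 6:V, 8:V, 16:T, 17:V, 18:V, 19:V, 20:T, 21:T, 22:T, 23:T edges: (16,2,cv); (16,5,cv); (16,8,cv); (20,1,cv); (20,17,cv); (20,19,cv); (21,5,cv); (21,17,cv); (21,18,cv); (22,6,cv); (22,18,cv); (22,19,cv); (23,17,cv); (23,18,cv); (23,19,cv)
step 2: rule r1; match: 0->16, 1->2, 2->5, 3->8; deleted nodes 16; deleted edges (16,2,cv); (16,5,cv); (16,8,cv); added nodes 24, 25, 26, 27, 28, 29, 30; added edges (27,2,cv); (27,24,cv); (27,26,cv); (28,5,cv); (28,24,cv); (28,25,cv); (29,8,cv); (29,25,cv); (29,26,cv); (30,24,cv); (30,25,cv); (30,26,cv); result: nodes: 0:V, 1:V, 2:V, 5:V, 6:V, 8:V, 17:V, 18:V, 19:V, 20:T, 21:T, 22:T, 23:T, 24:V, 25:V, 26:V, 27:T, 28:T, 29:T, 30:T edges: (20,1,cv); (20,17,cv); (20,19,cv); (21,5,cv); (21,17,cv); (21,18,cv); (22,6,cv); (22,18,cv); (22,19,cv); (23,17,cv); (23,18,cv); (23,19,cv); (27,2,cv); (27,24,cv); (27,26,cv); (28,5,cv); (28,24,cv); (28,25,cv); (29,8,cv); (29,25,cv); (29,26,cv); (30,24,cv); (30,25,cv); (30,26,cv)
final:
nodes: 0:V, 1:V, 2:V, 5:V, 6:V, 8:V, 17:V, 18:V, 19:V, 20:T, 21:T, 22:T, 23:T, 24:V, 25:V, 26:V, 27:T, 28:T, 29:T, 30:T
edges: (20,1,cv); (20,17,cv); (20,19,cv); (21,5,cv); (21,17,cv); (21,18,cv); (22,6,cv); (22,18,cv); (22,19,cv); (23,17,cv); (23,18,cv); (23,19,cv); (27,2,cv); (27,24,cv); (27,26,cv); (28,5,cv); (28,24,cv); (28,25,cv); (29,8,cv); (29,25,cv); (29,26,cv); (30,24,cv); (30,25,cv); (30,26,cv)


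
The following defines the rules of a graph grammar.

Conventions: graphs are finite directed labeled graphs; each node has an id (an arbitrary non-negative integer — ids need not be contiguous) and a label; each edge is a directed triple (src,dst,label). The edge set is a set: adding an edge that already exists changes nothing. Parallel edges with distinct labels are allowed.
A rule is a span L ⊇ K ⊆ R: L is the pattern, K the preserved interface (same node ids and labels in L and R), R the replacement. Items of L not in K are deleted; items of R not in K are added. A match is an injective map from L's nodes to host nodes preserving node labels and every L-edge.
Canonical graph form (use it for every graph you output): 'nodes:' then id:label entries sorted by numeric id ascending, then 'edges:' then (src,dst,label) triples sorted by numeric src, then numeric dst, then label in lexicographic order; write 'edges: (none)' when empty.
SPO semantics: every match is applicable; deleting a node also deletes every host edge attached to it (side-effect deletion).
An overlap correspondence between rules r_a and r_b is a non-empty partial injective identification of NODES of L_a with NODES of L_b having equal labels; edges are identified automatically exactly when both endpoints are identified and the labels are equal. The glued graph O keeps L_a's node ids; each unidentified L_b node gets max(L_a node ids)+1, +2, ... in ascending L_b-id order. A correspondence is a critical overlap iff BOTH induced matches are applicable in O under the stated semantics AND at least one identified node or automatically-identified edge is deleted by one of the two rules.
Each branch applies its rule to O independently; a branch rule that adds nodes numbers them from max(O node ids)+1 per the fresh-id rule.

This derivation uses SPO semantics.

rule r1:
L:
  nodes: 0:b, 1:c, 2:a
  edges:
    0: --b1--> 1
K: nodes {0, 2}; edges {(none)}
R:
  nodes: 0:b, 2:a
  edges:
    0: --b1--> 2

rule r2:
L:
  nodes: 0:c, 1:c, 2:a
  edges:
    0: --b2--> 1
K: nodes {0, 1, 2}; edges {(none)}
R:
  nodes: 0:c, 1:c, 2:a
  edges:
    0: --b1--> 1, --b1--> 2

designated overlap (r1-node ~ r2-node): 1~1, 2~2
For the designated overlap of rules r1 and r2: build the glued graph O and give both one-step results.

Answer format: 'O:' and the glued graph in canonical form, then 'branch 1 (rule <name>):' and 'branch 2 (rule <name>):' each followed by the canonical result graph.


O:
nodes: 0:b, 1:c, 2:a, 3:c
edges: (0,1,b1); (3,1,b2)
branch 1 (rule r1):
nodes: 0:b, 2:a, 3:c
edges: (0,2,b1)
branch 2 (rule r2):
nodes: 0:b, 1:c, 2:a, 3:c
edges: (0,1,b1); (3,1,b1); (3,2,b1)


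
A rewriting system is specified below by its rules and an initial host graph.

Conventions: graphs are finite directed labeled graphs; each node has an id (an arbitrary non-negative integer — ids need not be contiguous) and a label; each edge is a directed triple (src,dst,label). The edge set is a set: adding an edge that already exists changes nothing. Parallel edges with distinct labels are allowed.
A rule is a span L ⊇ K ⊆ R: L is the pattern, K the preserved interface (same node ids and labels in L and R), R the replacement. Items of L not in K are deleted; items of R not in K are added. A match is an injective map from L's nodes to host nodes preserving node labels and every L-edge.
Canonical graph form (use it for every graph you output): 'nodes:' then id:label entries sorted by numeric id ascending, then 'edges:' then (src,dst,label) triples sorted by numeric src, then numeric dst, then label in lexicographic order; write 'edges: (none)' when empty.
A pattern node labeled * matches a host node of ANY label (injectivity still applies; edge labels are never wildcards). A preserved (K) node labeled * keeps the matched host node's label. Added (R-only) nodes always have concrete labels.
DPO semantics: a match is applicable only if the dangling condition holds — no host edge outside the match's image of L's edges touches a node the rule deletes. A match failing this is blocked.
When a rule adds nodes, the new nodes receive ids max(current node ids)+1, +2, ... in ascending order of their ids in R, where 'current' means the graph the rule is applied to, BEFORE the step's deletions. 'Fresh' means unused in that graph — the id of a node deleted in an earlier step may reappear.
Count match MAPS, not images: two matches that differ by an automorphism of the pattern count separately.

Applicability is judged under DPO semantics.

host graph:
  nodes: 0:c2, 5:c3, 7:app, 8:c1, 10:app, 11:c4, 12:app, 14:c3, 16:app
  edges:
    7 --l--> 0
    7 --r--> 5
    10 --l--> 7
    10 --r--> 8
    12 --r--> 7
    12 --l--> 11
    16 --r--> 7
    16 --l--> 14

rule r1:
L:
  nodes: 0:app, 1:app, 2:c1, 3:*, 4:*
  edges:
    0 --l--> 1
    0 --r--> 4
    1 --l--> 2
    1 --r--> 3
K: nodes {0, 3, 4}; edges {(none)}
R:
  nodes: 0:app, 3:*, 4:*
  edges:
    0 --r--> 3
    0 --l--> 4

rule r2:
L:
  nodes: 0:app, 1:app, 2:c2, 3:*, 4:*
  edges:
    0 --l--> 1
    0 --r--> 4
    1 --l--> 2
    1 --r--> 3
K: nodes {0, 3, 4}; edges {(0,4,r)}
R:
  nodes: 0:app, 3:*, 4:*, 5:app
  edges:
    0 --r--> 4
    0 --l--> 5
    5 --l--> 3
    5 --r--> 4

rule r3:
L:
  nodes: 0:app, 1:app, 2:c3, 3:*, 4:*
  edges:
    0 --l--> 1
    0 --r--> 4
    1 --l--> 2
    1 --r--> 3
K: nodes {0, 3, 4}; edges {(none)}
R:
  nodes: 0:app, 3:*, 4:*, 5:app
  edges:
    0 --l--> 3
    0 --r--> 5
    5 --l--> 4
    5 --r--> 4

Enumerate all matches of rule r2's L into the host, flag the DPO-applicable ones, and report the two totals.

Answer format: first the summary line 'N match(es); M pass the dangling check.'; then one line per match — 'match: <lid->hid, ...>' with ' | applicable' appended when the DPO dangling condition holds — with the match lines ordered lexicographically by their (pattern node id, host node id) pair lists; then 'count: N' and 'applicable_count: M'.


1 match(es); 0 pass the dangling check.
match: 0->10, 1->7, 2->0, 3->5, 4->8
count: 1
applicable_count: 0
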